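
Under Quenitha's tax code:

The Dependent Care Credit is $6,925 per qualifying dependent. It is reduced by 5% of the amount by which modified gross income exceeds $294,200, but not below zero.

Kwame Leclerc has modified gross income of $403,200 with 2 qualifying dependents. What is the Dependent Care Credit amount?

$8,400

Dependent Care Credit: base = 2 × $6,925 = $13,850. 5% of the $109,000 excess over $294,200 is $5,450; credit = $13,850 − $5,450 = $8,400.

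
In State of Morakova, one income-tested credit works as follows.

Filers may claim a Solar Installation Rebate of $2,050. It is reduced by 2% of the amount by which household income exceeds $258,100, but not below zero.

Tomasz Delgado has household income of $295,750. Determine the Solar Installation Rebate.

Solar Installation Rebate: 2% of the $37,650 excess over $258,100 is $753; credit = $2,050 − $753 = $1,297.

$1,297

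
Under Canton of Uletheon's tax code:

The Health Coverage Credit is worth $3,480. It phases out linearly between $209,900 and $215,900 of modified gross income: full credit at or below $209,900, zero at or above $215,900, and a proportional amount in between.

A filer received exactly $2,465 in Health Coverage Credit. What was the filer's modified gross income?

$2,465 is 2,465/3,480 of the full $3,480, so 1,015/3,480 of the $6,000 range has been used: income = $209,900 + $6,000 × 1,015/3,480 = $211,650.

$211,650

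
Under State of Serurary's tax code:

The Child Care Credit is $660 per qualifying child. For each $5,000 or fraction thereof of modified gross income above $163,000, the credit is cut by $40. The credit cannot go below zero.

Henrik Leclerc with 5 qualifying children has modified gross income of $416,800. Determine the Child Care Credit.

Child Care Credit: base = 5 × $660 = $3,300. income exceeds $163,000 by $253,800, which is 51 full-or-partial $5,000 increments; reduction = 51 × $40 = $2,040, leaving $1,260.

$1,260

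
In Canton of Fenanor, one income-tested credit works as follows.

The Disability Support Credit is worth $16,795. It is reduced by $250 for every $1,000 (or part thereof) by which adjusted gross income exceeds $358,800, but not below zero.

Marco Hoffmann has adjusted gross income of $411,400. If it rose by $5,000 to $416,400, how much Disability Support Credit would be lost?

$1,250

At $411,400 — income exceeds $358,800 by $52,600, which is 53 full-or-partial $1,000 increments; reduction = 53 × $250 = $13,250, leaving $3,545.
At $416,400 — income exceeds $358,800 by $57,600, which is 58 full-or-partial $1,000 increments; reduction = 58 × $250 = $14,500, leaving $2,295.
Lost: $3,545 − $2,295 = $1,250.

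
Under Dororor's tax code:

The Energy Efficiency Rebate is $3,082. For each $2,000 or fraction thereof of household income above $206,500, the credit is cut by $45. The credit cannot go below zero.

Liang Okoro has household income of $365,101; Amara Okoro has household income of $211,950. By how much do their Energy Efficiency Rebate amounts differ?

$2,947

Liang ($365,101): Energy Efficiency Rebate: income exceeds $206,500 by $158,601 → 80 increments × $45 = $3,600 ≥ base, so the credit is $0.
Amara ($211,950): Energy Efficiency Rebate: income exceeds $206,500 by $5,450, which is 3 full-or-partial $2,000 increments; reduction = 3 × $45 = $135, leaving $2,947.
Difference: |$0 − $2,947| = $2,947.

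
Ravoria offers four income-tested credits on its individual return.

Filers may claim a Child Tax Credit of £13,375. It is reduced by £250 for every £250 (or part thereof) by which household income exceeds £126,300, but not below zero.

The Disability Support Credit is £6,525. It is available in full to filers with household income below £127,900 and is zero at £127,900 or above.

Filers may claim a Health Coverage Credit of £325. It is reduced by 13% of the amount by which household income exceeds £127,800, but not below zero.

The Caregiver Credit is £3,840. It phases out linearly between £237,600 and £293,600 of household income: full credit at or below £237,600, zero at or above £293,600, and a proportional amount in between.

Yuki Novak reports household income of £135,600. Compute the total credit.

£7,715

Child Tax Credit: income exceeds £126,300 by £9,300, which is 38 full-or-partial £250 increments; reduction = 38 × £250 = £9,500, leaving £3,875.
Disability Support Credit: £135,600 meets or exceeds the £127,900 cutoff, so the credit is £0.
Health Coverage Credit: 13% of the £7,800 excess over £127,800 is £1,014 ≥ base, so the credit is £0.
Caregiver Credit: £135,600 is at or below the £237,600 threshold, so the full £3,840 applies.
Total: £3,875 + £0 + £0 + £3,840 = £7,715.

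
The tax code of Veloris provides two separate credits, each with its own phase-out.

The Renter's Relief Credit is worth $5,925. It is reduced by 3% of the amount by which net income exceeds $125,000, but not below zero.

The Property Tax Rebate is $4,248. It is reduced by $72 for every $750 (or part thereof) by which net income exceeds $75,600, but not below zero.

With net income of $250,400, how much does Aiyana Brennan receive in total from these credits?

$2,163

Renter's Relief Credit: 3% of the $125,400 excess over $125,000 is $3,762; credit = $5,925 − $3,762 = $2,163.
Property Tax Rebate: income exceeds $75,600 by $174,800 → 234 increments × $72 = $16,848 ≥ base, so the credit is $0.
Total: $2,163 + $0 = $2,163.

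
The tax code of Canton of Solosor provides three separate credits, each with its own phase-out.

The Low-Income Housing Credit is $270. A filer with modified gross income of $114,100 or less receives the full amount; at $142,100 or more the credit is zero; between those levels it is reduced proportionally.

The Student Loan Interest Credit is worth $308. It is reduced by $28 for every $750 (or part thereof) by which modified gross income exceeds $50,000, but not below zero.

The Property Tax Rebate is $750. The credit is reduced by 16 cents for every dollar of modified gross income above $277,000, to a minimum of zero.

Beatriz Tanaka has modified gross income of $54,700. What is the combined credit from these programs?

Low-Income Housing Credit: $54,700 is at or below the $114,100 threshold, so the full $270 applies.
Student Loan Interest Credit: income exceeds $50,000 by $4,700, which is 7 full-or-partial $750 increments; reduction = 7 × $28 = $196, leaving $112.
Property Tax Rebate: $54,700 is at or below the $277,000 threshold, so the full $750 applies.
Total: $270 + $112 + $750 = $1,132.

$1,132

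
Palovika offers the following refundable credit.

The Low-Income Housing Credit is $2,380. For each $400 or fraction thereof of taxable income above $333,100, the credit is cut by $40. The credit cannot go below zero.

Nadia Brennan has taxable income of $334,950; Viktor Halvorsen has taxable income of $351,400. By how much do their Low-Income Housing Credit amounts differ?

$1,640

Nadia ($334,950): Low-Income Housing Credit: income exceeds $333,100 by $1,850, which is 5 full-or-partial $400 increments; reduction = 5 × $40 = $200, leaving $2,180.
Viktor ($351,400): Low-Income Housing Credit: income exceeds $333,100 by $18,300, which is 46 full-or-partial $400 increments; reduction = 46 × $40 = $1,840, leaving $540.
Difference: |$2,180 − $540| = $1,640.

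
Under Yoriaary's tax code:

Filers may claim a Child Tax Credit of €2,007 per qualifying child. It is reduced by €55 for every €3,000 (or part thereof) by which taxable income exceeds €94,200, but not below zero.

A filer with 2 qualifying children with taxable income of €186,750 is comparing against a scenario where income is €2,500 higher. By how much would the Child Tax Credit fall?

€55

At €186,750 — base = 2 × €2,007 = €4,014. income exceeds €94,200 by €92,550, which is 31 full-or-partial €3,000 increments; reduction = 31 × €55 = €1,705, leaving €2,309.
At €189,250 — base = 2 × €2,007 = €4,014. income exceeds €94,200 by €95,050, which is 32 full-or-partial €3,000 increments; reduction = 32 × €55 = €1,760, leaving €2,254.
Lost: €2,309 − €2,254 = €55.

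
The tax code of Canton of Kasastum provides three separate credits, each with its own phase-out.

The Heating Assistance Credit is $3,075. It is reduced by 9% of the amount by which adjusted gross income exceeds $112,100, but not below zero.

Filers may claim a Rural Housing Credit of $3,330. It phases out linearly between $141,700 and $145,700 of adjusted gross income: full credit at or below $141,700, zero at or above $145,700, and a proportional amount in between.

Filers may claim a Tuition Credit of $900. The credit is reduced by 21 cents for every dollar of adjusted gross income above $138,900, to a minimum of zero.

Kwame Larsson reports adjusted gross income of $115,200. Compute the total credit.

$7,026

Heating Assistance Credit: 9% of the $3,100 excess over $112,100 is $279; credit = $3,075 − $279 = $2,796.
Rural Housing Credit: $115,200 is at or below the $141,700 threshold, so the full $3,330 applies.
Tuition Credit: $115,200 is at or below the $138,900 threshold, so the full $900 applies.
Total: $2,796 + $3,330 + $900 = $7,026.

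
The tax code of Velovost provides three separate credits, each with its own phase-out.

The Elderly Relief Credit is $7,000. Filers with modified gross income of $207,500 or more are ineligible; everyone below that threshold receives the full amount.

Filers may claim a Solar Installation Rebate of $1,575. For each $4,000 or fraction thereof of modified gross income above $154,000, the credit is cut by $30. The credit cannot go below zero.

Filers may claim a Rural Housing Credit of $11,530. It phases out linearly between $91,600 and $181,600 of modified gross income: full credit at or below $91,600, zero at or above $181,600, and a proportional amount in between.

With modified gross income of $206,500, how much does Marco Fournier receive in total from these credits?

$8,155

Elderly Relief Credit: $206,500 is below the $207,500 cutoff, so the full $7,000 applies.
Solar Installation Rebate: income exceeds $154,000 by $52,500, which is 14 full-or-partial $4,000 increments; reduction = 14 × $30 = $420, leaving $1,155.
Rural Housing Credit: $206,500 is at or above $181,600, so the credit is $0.
Total: $7,000 + $1,155 + $0 = $8,155.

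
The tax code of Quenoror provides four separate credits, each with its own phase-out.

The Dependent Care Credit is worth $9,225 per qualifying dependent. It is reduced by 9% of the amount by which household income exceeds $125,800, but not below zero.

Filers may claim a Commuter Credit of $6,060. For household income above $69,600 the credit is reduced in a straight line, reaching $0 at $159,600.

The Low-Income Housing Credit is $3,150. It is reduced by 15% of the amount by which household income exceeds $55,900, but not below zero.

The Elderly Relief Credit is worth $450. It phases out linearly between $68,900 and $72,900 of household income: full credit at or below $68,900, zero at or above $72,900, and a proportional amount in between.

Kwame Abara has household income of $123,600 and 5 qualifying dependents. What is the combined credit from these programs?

$48,549

Dependent Care Credit: base = 5 × $9,225 = $46,125. $123,600 is at or below the $125,800 threshold, so the full $46,125 applies.
Commuter Credit: $123,600 is $54,000 into a $90,000 phase-out range, leaving 36,000/90,000 of the credit: $6,060 × 36,000/90,000 = $2,424.
Low-Income Housing Credit: 15% of the $67,700 excess over $55,900 is $10,155 ≥ base, so the credit is $0.
Elderly Relief Credit: $123,600 is at or above $72,900, so the credit is $0.
Total: $46,125 + $2,424 + $0 + $0 = $48,549.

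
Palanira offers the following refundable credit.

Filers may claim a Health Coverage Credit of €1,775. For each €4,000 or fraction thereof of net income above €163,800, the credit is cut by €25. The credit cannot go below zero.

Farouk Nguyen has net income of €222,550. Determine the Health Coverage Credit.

Health Coverage Credit: income exceeds €163,800 by €58,750, which is 15 full-or-partial €4,000 increments; reduction = 15 × €25 = €375, leaving €1,400.

€1,400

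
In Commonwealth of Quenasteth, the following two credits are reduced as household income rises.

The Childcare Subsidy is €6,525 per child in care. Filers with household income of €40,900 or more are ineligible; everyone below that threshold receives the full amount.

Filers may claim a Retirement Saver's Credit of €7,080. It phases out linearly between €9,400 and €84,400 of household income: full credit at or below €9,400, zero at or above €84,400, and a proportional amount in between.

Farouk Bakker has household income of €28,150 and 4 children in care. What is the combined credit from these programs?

Childcare Subsidy: base = 4 × €6,525 = €26,100. €28,150 is below the €40,900 cutoff, so the full €26,100 applies.
Retirement Saver's Credit: €28,150 is €18,750 into a €75,000 phase-out range, leaving 56,250/75,000 of the credit: €7,080 × 56,250/75,000 = €5,310.
Total: €26,100 + €5,310 = €31,410.

€31,410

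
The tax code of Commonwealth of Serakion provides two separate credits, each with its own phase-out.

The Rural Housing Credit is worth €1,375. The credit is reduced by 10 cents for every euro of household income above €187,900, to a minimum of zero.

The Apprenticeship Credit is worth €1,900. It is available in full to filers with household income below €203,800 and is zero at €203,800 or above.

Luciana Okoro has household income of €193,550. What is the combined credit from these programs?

Rural Housing Credit: 10% of the €5,650 excess over €187,900 is €565; credit = €1,375 − €565 = €810.
Apprenticeship Credit: €193,550 is below the €203,800 cutoff, so the full €1,900 applies.
Total: €810 + €1,900 = €2,710.

€2,710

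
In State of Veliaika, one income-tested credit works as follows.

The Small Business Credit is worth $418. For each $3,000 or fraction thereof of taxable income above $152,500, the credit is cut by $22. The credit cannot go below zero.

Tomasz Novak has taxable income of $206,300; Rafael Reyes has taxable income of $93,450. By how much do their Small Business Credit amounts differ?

$396

Tomasz ($206,300): Small Business Credit: income exceeds $152,500 by $53,800, which is 18 full-or-partial $3,000 increments; reduction = 18 × $22 = $396, leaving $22.
Rafael ($93,450): Small Business Credit: $93,450 is at or below the $152,500 threshold, so the full $418 applies.
Difference: |$22 − $418| = $396.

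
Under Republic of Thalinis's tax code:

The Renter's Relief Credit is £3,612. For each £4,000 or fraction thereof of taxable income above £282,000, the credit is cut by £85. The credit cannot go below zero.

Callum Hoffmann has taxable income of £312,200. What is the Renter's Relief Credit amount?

Renter's Relief Credit: income exceeds £282,000 by £30,200, which is 8 full-or-partial £4,000 increments; reduction = 8 × £85 = £680, leaving £2,932.

£2,932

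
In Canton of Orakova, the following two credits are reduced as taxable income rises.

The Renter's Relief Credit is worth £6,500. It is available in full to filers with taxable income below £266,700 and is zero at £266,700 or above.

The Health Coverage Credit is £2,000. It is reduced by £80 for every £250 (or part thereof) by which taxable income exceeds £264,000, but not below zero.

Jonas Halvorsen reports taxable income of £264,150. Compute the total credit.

£8,420

Renter's Relief Credit: £264,150 is below the £266,700 cutoff, so the full £6,500 applies.
Health Coverage Credit: income exceeds £264,000 by £150, which is 1 full-or-partial £250 increment; reduction = 1 × £80 = £80, leaving £1,920.
Total: £6,500 + £1,920 = £8,420.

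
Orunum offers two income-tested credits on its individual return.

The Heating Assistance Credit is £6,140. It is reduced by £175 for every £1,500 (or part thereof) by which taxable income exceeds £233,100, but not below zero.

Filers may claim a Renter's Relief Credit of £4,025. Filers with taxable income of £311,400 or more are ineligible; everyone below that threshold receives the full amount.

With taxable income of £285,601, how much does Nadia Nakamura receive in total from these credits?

£4,025

Heating Assistance Credit: income exceeds £233,100 by £52,501 → 36 increments × £175 = £6,300 ≥ base, so the credit is £0.
Renter's Relief Credit: £285,601 is below the £311,400 cutoff, so the full £4,025 applies.
Total: £0 + £4,025 = £4,025.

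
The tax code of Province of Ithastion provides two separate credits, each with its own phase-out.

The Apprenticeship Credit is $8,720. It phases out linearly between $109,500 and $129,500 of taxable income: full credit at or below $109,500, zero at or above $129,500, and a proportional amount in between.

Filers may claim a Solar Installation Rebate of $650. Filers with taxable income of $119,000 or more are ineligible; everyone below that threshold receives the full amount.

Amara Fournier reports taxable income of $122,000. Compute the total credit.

Apprenticeship Credit: $122,000 is $12,500 into a $20,000 phase-out range, leaving 7,500/20,000 of the credit: $8,720 × 7,500/20,000 = $3,270.
Solar Installation Rebate: $122,000 meets or exceeds the $119,000 cutoff, so the credit is $0.
Total: $3,270 + $0 = $3,270.

$3,270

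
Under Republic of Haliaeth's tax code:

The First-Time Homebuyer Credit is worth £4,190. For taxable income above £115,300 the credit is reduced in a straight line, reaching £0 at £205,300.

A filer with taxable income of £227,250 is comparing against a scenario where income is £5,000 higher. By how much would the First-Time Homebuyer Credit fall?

At £227,250 — £227,250 is at or above £205,300, so the credit is £0.
At £232,250 — £232,250 is at or above £205,300, so the credit is £0.
Lost: £0 − £0 = £0.

£0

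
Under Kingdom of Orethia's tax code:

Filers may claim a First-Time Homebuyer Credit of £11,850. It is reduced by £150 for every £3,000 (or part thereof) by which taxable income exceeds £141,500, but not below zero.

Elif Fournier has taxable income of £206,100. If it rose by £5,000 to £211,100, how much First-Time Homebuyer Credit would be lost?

At £206,100 — income exceeds £141,500 by £64,600, which is 22 full-or-partial £3,000 increments; reduction = 22 × £150 = £3,300, leaving £8,550.
At £211,100 — income exceeds £141,500 by £69,600, which is 24 full-or-partial £3,000 increments; reduction = 24 × £150 = £3,600, leaving £8,250.
Lost: £8,550 − £8,250 = £300.

£300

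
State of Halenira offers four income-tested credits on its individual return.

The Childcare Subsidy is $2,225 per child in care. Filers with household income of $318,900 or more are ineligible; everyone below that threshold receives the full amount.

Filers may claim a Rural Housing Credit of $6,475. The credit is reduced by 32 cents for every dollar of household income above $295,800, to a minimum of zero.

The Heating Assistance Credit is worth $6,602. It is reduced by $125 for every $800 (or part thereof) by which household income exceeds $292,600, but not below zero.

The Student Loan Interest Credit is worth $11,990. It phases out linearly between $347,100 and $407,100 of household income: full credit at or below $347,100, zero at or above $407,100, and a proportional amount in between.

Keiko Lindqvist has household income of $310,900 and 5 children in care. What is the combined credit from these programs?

Childcare Subsidy: base = 5 × $2,225 = $11,125. $310,900 is below the $318,900 cutoff, so the full $11,125 applies.
Rural Housing Credit: 32% of the $15,100 excess over $295,800 is $4,832; credit = $6,475 − $4,832 = $1,643.
Heating Assistance Credit: income exceeds $292,600 by $18,300, which is 23 full-or-partial $800 increments; reduction = 23 × $125 = $2,875, leaving $3,727.
Student Loan Interest Credit: $310,900 is at or below the $347,100 threshold, so the full $11,990 applies.
Total: $11,125 + $1,643 + $3,727 + $11,990 = $28,485.

$28,485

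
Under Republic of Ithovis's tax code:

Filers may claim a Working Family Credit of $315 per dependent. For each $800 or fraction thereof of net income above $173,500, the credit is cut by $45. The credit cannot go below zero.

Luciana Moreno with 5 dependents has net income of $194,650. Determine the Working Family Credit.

$360

Working Family Credit: base = 5 × $315 = $1,575. income exceeds $173,500 by $21,150, which is 27 full-or-partial $800 increments; reduction = 27 × $45 = $1,215, leaving $360.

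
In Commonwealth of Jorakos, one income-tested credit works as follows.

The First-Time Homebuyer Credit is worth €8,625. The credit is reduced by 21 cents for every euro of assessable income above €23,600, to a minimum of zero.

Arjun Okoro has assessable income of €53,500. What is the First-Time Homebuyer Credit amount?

First-Time Homebuyer Credit: 21% of the €29,900 excess over €23,600 is €6,279; credit = €8,625 − €6,279 = €2,346.

€2,346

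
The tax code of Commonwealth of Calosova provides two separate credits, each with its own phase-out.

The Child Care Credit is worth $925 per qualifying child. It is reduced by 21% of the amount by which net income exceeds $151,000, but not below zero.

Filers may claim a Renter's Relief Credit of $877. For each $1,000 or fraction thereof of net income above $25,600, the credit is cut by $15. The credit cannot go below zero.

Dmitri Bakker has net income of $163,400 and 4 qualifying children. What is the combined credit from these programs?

Child Care Credit: base = 4 × $925 = $3,700. 21% of the $12,400 excess over $151,000 is $2,604; credit = $3,700 − $2,604 = $1,096.
Renter's Relief Credit: income exceeds $25,600 by $137,800 → 138 increments × $15 = $2,070 ≥ base, so the credit is $0.
Total: $1,096 + $0 = $1,096.

$1,096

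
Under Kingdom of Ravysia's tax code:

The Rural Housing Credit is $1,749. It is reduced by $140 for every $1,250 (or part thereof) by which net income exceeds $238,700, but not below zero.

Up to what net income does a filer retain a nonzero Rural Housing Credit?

$253,700

After 12 increments the reduction is 12 × $140 = $1,680, leaving $69; one more increment wipes it out. Increment 12 ends at excess 12 × $1,250 = $15,000, so the highest qualifying income is $238,700 + $15,000 = $253,700.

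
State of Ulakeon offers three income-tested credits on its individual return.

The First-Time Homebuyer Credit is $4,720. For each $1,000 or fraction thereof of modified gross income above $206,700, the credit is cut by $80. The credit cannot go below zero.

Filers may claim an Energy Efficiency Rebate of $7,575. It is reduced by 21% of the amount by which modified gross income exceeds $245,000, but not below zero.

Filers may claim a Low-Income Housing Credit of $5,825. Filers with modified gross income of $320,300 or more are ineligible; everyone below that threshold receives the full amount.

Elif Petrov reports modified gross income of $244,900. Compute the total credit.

$15,000

First-Time Homebuyer Credit: income exceeds $206,700 by $38,200, which is 39 full-or-partial $1,000 increments; reduction = 39 × $80 = $3,120, leaving $1,600.
Energy Efficiency Rebate: $244,900 is at or below the $245,000 threshold, so the full $7,575 applies.
Low-Income Housing Credit: $244,900 is below the $320,300 cutoff, so the full $5,825 applies.
Total: $1,600 + $7,575 + $5,825 = $15,000.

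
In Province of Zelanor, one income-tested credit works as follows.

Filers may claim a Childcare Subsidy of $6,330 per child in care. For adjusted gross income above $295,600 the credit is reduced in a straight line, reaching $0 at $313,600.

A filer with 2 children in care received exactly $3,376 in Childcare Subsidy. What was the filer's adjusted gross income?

$308,800

Full credit = 2 × $6,330 = $12,660.
$3,376 is 3,376/12,660 of the full $12,660, so 9,284/12,660 of the $18,000 range has been used: income = $295,600 + $18,000 × 9,284/12,660 = $308,800.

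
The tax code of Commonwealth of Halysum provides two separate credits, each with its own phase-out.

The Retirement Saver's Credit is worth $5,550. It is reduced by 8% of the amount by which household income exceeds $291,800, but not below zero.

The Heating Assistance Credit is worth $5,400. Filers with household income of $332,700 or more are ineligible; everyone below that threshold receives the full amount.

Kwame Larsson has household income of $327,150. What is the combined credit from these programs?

$8,122

Retirement Saver's Credit: 8% of the $35,350 excess over $291,800 is $2,828; credit = $5,550 − $2,828 = $2,722.
Heating Assistance Credit: $327,150 is below the $332,700 cutoff, so the full $5,400 applies.
Total: $2,722 + $5,400 = $8,122.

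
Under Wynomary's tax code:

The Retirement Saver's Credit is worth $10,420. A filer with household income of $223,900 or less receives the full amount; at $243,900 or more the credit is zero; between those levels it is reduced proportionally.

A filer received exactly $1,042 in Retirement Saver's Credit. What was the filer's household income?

$241,900

$1,042 is 1,042/10,420 of the full $10,420, so 9,378/10,420 of the $20,000 range has been used: income = $223,900 + $20,000 × 9,378/10,420 = $241,900.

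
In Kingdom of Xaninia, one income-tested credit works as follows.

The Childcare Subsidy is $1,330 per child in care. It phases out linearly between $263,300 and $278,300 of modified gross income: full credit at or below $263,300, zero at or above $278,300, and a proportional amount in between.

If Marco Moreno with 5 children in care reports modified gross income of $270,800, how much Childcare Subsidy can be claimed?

Childcare Subsidy: base = 5 × $1,330 = $6,650. $270,800 is $7,500 into a $15,000 phase-out range, leaving 7,500/15,000 of the credit: $6,650 × 7,500/15,000 = $3,325.

$3,325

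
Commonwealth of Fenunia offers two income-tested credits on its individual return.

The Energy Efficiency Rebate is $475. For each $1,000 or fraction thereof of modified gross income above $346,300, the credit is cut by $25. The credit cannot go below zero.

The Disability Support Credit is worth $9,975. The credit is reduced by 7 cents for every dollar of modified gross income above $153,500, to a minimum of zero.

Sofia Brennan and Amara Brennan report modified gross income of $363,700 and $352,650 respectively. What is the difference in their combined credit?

Sofia ($363,700): Energy Efficiency Rebate: income exceeds $346,300 by $17,400, which is 18 full-or-partial $1,000 increments; reduction = 18 × $25 = $450, leaving $25. Disability Support Credit: 7% of the $210,200 excess over $153,500 is $14,714 ≥ base, so the credit is $0. total $25 + $0 = $25
Amara ($352,650): Energy Efficiency Rebate: income exceeds $346,300 by $6,350, which is 7 full-or-partial $1,000 increments; reduction = 7 × $25 = $175, leaving $300. Disability Support Credit: 7% of the $199,150 excess over $153,500 is $13,940.50 ≥ base, so the credit is $0. total $300 + $0 = $300
Difference: |$25 − $300| = $275.

$275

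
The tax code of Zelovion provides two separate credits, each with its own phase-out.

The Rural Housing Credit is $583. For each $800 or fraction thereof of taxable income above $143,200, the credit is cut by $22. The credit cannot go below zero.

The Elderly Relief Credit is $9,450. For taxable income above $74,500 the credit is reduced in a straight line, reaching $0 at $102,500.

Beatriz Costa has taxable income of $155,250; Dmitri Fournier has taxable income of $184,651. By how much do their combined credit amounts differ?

$231

Beatriz ($155,250): Rural Housing Credit: income exceeds $143,200 by $12,050, which is 16 full-or-partial $800 increments; reduction = 16 × $22 = $352, leaving $231. Elderly Relief Credit: $155,250 is at or above $102,500, so the credit is $0. total $231 + $0 = $231
Dmitri ($184,651): Rural Housing Credit: income exceeds $143,200 by $41,451 → 52 increments × $22 = $1,144 ≥ base, so the credit is $0. Elderly Relief Credit: $184,651 is at or above $102,500, so the credit is $0. total $0 + $0 = $0
Difference: |$231 − $0| = $231.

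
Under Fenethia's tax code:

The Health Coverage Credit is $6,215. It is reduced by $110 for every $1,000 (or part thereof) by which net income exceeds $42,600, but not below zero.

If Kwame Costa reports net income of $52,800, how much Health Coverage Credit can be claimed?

Health Coverage Credit: income exceeds $42,600 by $10,200, which is 11 full-or-partial $1,000 increments; reduction = 11 × $110 = $1,210, leaving $5,005.

$5,005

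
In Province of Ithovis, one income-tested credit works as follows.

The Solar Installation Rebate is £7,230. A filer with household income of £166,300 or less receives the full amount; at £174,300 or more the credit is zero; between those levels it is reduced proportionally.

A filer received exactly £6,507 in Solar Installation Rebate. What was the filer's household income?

£6,507 is 6,507/7,230 of the full £7,230, so 723/7,230 of the £8,000 range has been used: income = £166,300 + £8,000 × 723/7,230 = £167,100.

£167,100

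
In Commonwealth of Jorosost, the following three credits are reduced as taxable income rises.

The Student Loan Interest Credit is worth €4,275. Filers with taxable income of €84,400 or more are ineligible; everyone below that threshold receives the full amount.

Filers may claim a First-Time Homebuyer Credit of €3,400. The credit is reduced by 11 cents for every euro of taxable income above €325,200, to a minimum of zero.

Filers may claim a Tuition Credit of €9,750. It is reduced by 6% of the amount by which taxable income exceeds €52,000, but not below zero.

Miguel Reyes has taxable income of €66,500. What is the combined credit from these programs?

Student Loan Interest Credit: €66,500 is below the €84,400 cutoff, so the full €4,275 applies.
First-Time Homebuyer Credit: €66,500 is at or below the €325,200 threshold, so the full €3,400 applies.
Tuition Credit: 6% of the €14,500 excess over €52,000 is €870; credit = €9,750 − €870 = €8,880.
Total: €4,275 + €3,400 + €8,880 = €16,555.

€16,555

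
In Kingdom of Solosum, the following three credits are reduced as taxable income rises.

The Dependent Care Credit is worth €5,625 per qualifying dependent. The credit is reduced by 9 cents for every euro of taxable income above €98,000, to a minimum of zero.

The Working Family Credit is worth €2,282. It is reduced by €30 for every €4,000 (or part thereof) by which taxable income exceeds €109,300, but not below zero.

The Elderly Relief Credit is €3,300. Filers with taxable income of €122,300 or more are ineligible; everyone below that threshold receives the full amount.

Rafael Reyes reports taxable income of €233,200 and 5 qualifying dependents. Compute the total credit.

€17,309

Dependent Care Credit: base = 5 × €5,625 = €28,125. 9% of the €135,200 excess over €98,000 is €12,168; credit = €28,125 − €12,168 = €15,957.
Working Family Credit: income exceeds €109,300 by €123,900, which is 31 full-or-partial €4,000 increments; reduction = 31 × €30 = €930, leaving €1,352.
Elderly Relief Credit: €233,200 meets or exceeds the €122,300 cutoff, so the credit is €0.
Total: €15,957 + €1,352 + €0 = €17,309.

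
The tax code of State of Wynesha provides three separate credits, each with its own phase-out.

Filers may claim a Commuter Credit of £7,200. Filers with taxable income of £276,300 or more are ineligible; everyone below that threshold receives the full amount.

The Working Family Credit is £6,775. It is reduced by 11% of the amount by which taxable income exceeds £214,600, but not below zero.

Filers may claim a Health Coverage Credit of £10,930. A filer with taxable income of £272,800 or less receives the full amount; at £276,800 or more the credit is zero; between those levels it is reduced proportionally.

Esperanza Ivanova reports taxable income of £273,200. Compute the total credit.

£17,366

Commuter Credit: £273,200 is below the £276,300 cutoff, so the full £7,200 applies.
Working Family Credit: 11% of the £58,600 excess over £214,600 is £6,446; credit = £6,775 − £6,446 = £329.
Health Coverage Credit: £273,200 is £400 into a £4,000 phase-out range, leaving 3,600/4,000 of the credit: £10,930 × 3,600/4,000 = £9,837.
Total: £7,200 + £329 + £9,837 = £17,366.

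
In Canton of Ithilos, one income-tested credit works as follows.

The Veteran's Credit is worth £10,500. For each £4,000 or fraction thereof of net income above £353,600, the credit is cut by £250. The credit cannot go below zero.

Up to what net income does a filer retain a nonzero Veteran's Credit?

£517,600

After 41 increments the reduction is 41 × £250 = £10,250, leaving £250; one more increment wipes it out. Increment 41 ends at excess 41 × £4,000 = £164,000, so the highest qualifying income is £353,600 + £164,000 = £517,600.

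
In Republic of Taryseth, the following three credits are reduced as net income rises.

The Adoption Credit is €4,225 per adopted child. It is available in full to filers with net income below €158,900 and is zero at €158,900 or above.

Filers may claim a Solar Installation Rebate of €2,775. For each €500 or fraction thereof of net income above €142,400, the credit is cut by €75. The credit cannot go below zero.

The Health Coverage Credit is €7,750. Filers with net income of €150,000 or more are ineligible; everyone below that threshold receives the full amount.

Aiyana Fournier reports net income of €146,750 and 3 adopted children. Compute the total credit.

€22,525

Adoption Credit: base = 3 × €4,225 = €12,675. €146,750 is below the €158,900 cutoff, so the full €12,675 applies.
Solar Installation Rebate: income exceeds €142,400 by €4,350, which is 9 full-or-partial €500 increments; reduction = 9 × €75 = €675, leaving €2,100.
Health Coverage Credit: €146,750 is below the €150,000 cutoff, so the full €7,750 applies.
Total: €12,675 + €2,100 + €7,750 = €22,525.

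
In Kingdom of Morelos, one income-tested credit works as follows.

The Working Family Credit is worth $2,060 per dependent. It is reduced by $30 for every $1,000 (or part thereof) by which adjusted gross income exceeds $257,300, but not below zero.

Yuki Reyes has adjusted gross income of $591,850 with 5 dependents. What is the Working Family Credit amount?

Working Family Credit: base = 5 × $2,060 = $10,300. income exceeds $257,300 by $334,550, which is 335 full-or-partial $1,000 increments; reduction = 335 × $30 = $10,050, leaving $250.

$250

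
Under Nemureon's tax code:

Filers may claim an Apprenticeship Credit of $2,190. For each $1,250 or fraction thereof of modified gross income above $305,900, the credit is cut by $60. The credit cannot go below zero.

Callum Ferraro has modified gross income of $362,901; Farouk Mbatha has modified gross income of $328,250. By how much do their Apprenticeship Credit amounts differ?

$1,110

Callum ($362,901): Apprenticeship Credit: income exceeds $305,900 by $57,001 → 46 increments × $60 = $2,760 ≥ base, so the credit is $0.
Farouk ($328,250): Apprenticeship Credit: income exceeds $305,900 by $22,350, which is 18 full-or-partial $1,250 increments; reduction = 18 × $60 = $1,080, leaving $1,110.
Difference: |$0 − $1,110| = $1,110.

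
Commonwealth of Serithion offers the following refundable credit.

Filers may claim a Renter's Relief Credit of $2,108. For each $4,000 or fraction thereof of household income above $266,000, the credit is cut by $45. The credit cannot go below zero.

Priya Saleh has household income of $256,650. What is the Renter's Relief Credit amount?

Renter's Relief Credit: $256,650 is at or below the $266,000 threshold, so the full $2,108 applies.

$2,108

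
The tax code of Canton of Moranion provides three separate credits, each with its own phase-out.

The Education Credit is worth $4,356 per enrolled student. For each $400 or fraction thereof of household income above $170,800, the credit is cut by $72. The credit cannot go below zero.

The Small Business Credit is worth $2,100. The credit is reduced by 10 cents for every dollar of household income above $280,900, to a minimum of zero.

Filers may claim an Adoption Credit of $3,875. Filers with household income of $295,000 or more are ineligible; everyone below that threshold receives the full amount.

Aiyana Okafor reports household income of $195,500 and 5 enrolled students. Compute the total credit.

$23,291

Education Credit: base = 5 × $4,356 = $21,780. income exceeds $170,800 by $24,700, which is 62 full-or-partial $400 increments; reduction = 62 × $72 = $4,464, leaving $17,316.
Small Business Credit: $195,500 is at or below the $280,900 threshold, so the full $2,100 applies.
Adoption Credit: $195,500 is below the $295,000 cutoff, so the full $3,875 applies.
Total: $17,316 + $2,100 + $3,875 = $23,291.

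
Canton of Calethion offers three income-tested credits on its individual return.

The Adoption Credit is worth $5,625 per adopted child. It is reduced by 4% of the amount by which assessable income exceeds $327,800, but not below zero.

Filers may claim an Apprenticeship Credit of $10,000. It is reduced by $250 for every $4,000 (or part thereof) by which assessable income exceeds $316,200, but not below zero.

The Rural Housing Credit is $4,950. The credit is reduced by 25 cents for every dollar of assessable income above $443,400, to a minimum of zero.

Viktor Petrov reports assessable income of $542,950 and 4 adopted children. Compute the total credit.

Adoption Credit: base = 4 × $5,625 = $22,500. 4% of the $215,150 excess over $327,800 is $8,606; credit = $22,500 − $8,606 = $13,894.
Apprenticeship Credit: income exceeds $316,200 by $226,750 → 57 increments × $250 = $14,250 ≥ base, so the credit is $0.
Rural Housing Credit: 25% of the $99,550 excess over $443,400 is $24,887.50 ≥ base, so the credit is $0.
Total: $13,894 + $0 + $0 = $13,894.

$13,894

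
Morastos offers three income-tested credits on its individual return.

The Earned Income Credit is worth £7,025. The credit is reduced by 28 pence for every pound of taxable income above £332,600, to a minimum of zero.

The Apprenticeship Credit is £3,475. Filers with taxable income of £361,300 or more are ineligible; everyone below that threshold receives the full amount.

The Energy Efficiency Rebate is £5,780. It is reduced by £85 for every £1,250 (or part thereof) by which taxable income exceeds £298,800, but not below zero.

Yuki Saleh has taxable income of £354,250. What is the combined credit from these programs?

Earned Income Credit: 28% of the £21,650 excess over £332,600 is £6,062; credit = £7,025 − £6,062 = £963.
Apprenticeship Credit: £354,250 is below the £361,300 cutoff, so the full £3,475 applies.
Energy Efficiency Rebate: income exceeds £298,800 by £55,450, which is 45 full-or-partial £1,250 increments; reduction = 45 × £85 = £3,825, leaving £1,955.
Total: £963 + £3,475 + £1,955 = £6,393.

£6,393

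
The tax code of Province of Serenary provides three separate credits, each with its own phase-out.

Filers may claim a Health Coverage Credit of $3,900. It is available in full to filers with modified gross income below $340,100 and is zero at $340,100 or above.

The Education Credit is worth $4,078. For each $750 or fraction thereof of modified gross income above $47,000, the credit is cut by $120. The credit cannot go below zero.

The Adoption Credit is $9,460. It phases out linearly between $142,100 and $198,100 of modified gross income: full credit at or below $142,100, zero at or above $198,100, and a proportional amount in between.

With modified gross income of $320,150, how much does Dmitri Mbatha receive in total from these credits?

$3,900

Health Coverage Credit: $320,150 is below the $340,100 cutoff, so the full $3,900 applies.
Education Credit: income exceeds $47,000 by $273,150 → 365 increments × $120 = $43,800 ≥ base, so the credit is $0.
Adoption Credit: $320,150 is at or above $198,100, so the credit is $0.
Total: $3,900 + $0 + $0 = $3,900.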